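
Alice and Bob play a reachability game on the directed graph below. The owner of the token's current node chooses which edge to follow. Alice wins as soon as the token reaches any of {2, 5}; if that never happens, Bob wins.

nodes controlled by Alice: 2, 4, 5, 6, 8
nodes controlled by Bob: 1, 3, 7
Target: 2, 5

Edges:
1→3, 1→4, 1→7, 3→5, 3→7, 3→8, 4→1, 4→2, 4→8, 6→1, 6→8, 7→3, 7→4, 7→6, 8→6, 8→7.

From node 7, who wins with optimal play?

Bob

A0 = {2, 5}
A1: add {4} — 4 (Alice) has 4→2.
A2 = A1; e.g. 1 (Bob) can still go to 3. Fixed point.
7 never enters the attractor, so Bob can avoid the target forever.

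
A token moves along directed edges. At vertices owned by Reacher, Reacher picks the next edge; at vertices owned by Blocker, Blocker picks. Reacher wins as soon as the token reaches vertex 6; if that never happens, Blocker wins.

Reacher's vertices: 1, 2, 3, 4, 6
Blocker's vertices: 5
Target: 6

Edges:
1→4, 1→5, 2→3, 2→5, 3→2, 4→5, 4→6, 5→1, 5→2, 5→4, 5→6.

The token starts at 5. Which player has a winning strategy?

Blocker

A0 = {6}
A1: add {4} — 4 (Reacher) has 4→6.
A2: add {1} — 1 (Reacher) has 1→4.
A3 = A2; e.g. 2 (Reacher) has no edge into A2. Fixed point.
5 never enters the attractor, so Blocker can avoid the target forever.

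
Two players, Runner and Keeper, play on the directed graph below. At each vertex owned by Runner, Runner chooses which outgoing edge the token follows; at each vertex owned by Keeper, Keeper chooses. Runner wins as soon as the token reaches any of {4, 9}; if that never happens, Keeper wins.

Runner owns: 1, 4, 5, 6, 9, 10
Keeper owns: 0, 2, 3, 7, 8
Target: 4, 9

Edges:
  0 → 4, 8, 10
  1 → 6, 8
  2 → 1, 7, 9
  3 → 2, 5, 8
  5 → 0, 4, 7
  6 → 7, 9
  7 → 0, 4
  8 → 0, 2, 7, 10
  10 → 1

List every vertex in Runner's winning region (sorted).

A0 = {4, 9}
A1: add {5, 6} — 5 (Runner) has 5→4; 6 (Runner) has 6→9.
A2: add {1} — 1 (Runner) has 1→6.
A3: add {10} — 10 (Runner) has 10→1.
A4 = A3; e.g. 0 (Keeper) can still go to 8. Fixed point.
Runner's winning region = {1, 4, 5, 6, 9, 10}.

1, 4, 5, 6, 9, 10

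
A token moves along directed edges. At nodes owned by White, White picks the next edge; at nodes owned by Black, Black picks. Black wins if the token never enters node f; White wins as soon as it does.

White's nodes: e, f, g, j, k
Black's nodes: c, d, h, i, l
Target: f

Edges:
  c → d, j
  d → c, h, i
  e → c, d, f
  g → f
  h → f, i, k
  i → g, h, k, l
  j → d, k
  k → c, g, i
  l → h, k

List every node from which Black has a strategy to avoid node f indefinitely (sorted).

A0 = {f}
A1: add {e, g} — e (White) has e→f; g (White) has g→f.
A2: add {k} — k (White) has k→g.
A3: add {j} — j (White) has j→k.
A4 = A3; e.g. c (Black) can still go to d. Fixed point.
White's attractor = {e, f, g, j, k}; Black avoids the target exactly from the complement.

c, d, h, i, l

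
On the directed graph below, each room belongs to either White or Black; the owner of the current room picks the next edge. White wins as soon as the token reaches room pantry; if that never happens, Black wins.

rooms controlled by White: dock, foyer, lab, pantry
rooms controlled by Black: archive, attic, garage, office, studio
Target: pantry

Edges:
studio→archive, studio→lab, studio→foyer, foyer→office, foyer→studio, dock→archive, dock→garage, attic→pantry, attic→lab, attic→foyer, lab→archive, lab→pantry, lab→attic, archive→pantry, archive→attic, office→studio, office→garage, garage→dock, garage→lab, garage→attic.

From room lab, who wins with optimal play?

White

A0 = {pantry}
A1: add {lab} — lab (White) has lab→pantry.
A2 = A1; e.g. archive (Black) can still go to attic. Fixed point.
lab ∈ A1, so White can force the target.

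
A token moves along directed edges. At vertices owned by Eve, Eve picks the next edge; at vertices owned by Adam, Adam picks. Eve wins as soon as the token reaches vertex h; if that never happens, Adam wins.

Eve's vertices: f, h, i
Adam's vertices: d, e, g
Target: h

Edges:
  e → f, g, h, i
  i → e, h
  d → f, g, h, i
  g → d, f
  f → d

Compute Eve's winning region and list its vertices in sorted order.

h, i

A0 = {h}
A1: add {i} — i (Eve) has i→h.
A2 = A1; e.g. d (Adam) can still go to f. Fixed point.
Eve's winning region = {h, i}.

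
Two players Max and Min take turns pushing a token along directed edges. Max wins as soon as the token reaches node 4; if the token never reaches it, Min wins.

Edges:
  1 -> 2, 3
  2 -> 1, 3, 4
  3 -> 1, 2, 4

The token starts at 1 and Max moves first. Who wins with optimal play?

Min

Track states (vertex, player-to-move).
A0 = {(4,Max), (4,Min)}
A1: add {(2,Max), (3,Max)}.
A2: add {(1,Min)}.
A3 = A2; e.g. (1,Max) stays out. (1,Max) never enters ⇒ Min avoids the target.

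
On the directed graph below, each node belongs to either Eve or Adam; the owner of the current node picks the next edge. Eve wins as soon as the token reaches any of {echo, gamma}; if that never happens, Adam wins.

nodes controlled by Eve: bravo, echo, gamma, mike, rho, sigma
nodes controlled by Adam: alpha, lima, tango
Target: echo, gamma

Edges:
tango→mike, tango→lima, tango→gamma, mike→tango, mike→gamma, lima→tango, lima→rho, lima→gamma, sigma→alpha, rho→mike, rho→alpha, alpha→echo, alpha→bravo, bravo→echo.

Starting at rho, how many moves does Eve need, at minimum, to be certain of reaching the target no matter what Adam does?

2

A0 = {echo, gamma}
A1: add {bravo, mike} — mike (Eve) has mike→gamma; bravo (Eve) has bravo→echo.
A2: add {alpha, rho} — rho (Eve) has rho→mike; alpha (Adam): all of {echo, bravo} already in.
rho enters the attractor at level 2, so Eve can force the target in 2 moves from there.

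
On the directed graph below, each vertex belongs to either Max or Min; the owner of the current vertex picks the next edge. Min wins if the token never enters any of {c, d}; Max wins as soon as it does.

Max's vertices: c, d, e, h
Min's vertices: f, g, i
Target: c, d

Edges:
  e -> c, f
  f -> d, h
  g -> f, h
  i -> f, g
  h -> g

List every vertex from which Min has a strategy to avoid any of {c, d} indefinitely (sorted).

f, g, h, i

A0 = {c, d}
A1: add {e} — e (Max) has e→c.
A2 = A1; e.g. f (Min) can still go to h. Fixed point.
Max's attractor = {c, d, e}; Min avoids the target exactly from the complement.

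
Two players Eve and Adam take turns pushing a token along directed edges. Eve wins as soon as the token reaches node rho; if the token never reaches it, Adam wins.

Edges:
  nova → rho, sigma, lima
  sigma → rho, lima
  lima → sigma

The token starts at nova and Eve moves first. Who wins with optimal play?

Eve

Track states (vertex, player-to-move).
A0 = {(rho,Eve), (rho,Adam)}
A1: add {(nova,Eve), (sigma,Eve)}.
(nova,Eve) ∈ A1 ⇒ Eve forces the target.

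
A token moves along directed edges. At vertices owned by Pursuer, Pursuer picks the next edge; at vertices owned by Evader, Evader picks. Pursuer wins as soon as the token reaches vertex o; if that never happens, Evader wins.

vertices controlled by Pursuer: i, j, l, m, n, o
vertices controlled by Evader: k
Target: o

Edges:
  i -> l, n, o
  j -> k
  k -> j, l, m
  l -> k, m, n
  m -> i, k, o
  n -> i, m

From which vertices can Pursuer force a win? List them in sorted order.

A0 = {o}
A1: add {i, m} — i (Pursuer) has i→o; m (Pursuer) has m→o.
A2: add {l, n} — l (Pursuer) has l→m; n (Pursuer) has n→i.
A3 = A2; e.g. j (Pursuer) has no edge into A2. Fixed point.
Pursuer's winning region = {i, l, m, n, o}.

i, l, m, n, o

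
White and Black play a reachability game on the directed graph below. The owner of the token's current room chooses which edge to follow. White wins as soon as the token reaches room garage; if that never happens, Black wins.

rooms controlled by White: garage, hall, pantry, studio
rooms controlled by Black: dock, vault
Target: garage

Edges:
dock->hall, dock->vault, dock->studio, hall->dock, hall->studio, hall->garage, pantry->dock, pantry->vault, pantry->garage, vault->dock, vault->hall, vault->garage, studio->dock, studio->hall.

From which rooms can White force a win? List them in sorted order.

garage, hall, pantry, studio

A0 = {garage}
A1: add {hall, pantry} — hall (White) has hall→garage; pantry (White) has pantry→garage.
A2: add {studio} — studio (White) has studio→hall.
A3 = A2; e.g. dock (Black) can still go to vault. Fixed point.
White's winning region = {garage, hall, pantry, studio}.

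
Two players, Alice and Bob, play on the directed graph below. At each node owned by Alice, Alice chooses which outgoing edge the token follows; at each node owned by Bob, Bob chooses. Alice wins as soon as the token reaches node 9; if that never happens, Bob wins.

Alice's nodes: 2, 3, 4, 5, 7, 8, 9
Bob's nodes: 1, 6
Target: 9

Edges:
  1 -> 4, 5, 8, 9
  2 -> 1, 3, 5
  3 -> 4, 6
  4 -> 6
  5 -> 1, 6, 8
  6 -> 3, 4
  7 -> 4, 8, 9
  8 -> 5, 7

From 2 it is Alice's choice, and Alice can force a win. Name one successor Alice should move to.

A0 = {9}
A1: add {7} — 7 (Alice) has 7→9.
A2: add {8} — 8 (Alice) has 8→7.
A3: add {5} — 5 (Alice) has 5→8.
A4: add {2} — 2 (Alice) has 2→5.
A5 = A4; e.g. 1 (Bob) can still go to 4. Fixed point.
From 2, successor 5 is in the attractor (rank 3); the other successors 1, 3 are not.

5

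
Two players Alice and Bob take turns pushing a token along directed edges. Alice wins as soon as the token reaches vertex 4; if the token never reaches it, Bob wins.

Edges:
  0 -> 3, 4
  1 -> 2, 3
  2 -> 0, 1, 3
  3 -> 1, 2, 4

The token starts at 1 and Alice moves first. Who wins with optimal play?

Track states (vertex, player-to-move).
A0 = {(4,Alice), (4,Bob)}
A1: add {(0,Alice), (3,Alice)}.
A2: add {(0,Bob)}.
A3: add {(2,Alice)}.
A4: add {(1,Bob)}.
A5 = A4; e.g. (1,Alice) stays out. (1,Alice) never enters ⇒ Bob avoids the target.

Bob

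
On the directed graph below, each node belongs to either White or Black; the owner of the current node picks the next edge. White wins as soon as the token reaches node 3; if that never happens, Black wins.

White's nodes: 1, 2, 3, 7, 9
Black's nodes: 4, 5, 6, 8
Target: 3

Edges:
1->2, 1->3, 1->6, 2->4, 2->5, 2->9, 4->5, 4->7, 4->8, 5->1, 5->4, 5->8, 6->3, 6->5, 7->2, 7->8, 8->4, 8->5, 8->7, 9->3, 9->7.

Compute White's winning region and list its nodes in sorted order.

1, 2, 3, 7, 9

A0 = {3}
A1: add {1, 9} — 1 (White) has 1→3; 9 (White) has 9→3.
A2: add {2} — 2 (White) has 2→9.
A3: add {7} — 7 (White) has 7→2.
A4 = A3; e.g. 4 (Black) can still go to 5. Fixed point.
White's winning region = {1, 2, 3, 7, 9}.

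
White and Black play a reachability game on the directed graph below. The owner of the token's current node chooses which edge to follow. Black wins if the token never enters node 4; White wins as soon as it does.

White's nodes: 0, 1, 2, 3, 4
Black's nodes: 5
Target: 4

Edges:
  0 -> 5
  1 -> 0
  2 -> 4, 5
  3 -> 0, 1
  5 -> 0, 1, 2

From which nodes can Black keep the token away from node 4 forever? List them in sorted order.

0, 1, 3, 5

A0 = {4}
A1: add {2} — 2 (White) has 2→4.
A2 = A1; e.g. 0 (White) has no edge into A1. Fixed point.
White's attractor = {2, 4}; Black avoids the target exactly from the complement.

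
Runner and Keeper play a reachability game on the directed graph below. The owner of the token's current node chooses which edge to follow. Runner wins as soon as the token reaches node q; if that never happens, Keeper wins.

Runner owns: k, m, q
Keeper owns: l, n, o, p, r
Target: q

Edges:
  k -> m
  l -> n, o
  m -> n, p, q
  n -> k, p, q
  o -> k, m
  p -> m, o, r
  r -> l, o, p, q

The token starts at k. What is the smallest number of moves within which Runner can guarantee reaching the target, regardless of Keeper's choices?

A0 = {q}
A1: add {m} — m (Runner) has m→q.
A2: add {k} — k (Runner) has k→m.
k enters the attractor at level 2, so Runner can force the target in 2 moves from there.

2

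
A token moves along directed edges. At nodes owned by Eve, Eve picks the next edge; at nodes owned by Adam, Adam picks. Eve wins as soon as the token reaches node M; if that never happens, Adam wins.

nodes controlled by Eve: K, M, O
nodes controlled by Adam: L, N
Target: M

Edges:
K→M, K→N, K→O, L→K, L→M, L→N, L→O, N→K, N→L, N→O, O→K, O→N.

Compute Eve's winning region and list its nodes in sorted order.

K, M, O

A0 = {M}
A1: add {K} — K (Eve) has K→M.
A2: add {O} — O (Eve) has O→K.
A3 = A2; e.g. L (Adam) can still go to N. Fixed point.
Eve's winning region = {K, M, O}.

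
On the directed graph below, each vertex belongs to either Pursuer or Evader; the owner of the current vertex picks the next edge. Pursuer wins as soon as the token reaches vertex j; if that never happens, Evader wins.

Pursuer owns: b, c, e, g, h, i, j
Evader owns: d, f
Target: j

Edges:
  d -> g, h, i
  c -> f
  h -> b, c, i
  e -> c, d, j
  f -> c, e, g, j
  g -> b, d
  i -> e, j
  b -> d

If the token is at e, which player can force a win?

Pursuer

A0 = {j}
A1: add {e, i} — e (Pursuer) has e→j; i (Pursuer) has i→j.
e ∈ A1, so Pursuer can force the target.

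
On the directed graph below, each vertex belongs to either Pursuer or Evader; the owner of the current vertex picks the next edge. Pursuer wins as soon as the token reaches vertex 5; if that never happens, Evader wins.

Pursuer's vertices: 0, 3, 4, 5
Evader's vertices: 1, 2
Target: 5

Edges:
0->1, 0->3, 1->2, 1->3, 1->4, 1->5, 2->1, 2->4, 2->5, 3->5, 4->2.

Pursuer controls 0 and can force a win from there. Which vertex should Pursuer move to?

A0 = {5}
A1: add {3} — 3 (Pursuer) has 3→5.
A2: add {0} — 0 (Pursuer) has 0→3.
A3 = A2; e.g. 1 (Evader) can still go to 2. Fixed point.
From 0, successor 3 is in the attractor (rank 1); the other successor 1 is not.

3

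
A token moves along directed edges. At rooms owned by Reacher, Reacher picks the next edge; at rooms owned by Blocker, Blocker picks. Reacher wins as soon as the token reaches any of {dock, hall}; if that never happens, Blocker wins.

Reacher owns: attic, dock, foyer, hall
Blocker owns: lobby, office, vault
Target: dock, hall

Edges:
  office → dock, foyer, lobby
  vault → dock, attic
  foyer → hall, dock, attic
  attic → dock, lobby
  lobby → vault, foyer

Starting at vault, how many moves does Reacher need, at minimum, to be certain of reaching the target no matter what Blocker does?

A0 = {dock, hall}
A1: add {attic, foyer} — foyer (Reacher) has foyer→hall; attic (Reacher) has attic→dock.
A2: add {vault} — vault (Blocker): all of {dock, attic} already in.
vault enters the attractor at level 2, so Reacher can force the target in 2 moves from there.

2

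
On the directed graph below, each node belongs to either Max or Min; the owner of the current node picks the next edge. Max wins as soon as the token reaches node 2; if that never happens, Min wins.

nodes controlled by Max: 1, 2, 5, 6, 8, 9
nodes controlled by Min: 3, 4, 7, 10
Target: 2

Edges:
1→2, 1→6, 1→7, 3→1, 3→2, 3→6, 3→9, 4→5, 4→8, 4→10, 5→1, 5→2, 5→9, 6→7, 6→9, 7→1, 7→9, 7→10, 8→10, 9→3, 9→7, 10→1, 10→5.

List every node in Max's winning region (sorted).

A0 = {2}
A1: add {1, 5} — 1 (Max) has 1→2; 5 (Max) has 5→2.
A2: add {10} — 10 (Min): all of {1, 5} already in.
A3: add {8} — 8 (Max) has 8→10.
A4: add {4} — 4 (Min): all of {5, 8, 10} already in.
A5 = A4; e.g. 3 (Min) can still go to 6. Fixed point.
Max's winning region = {1, 2, 4, 5, 8, 10}.

1, 2, 4, 5, 8, 10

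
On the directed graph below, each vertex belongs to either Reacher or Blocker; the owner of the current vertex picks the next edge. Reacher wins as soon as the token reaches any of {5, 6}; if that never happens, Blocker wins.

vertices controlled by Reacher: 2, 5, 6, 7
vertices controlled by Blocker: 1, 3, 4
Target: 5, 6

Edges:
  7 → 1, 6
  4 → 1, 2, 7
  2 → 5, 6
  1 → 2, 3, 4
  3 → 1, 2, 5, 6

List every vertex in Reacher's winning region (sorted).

A0 = {5, 6}
A1: add {2, 7} — 2 (Reacher) has 2→5; 7 (Reacher) has 7→6.
A2 = A1; e.g. 1 (Blocker) can still go to 3. Fixed point.
Reacher's winning region = {2, 5, 6, 7}.

2, 5, 6, 7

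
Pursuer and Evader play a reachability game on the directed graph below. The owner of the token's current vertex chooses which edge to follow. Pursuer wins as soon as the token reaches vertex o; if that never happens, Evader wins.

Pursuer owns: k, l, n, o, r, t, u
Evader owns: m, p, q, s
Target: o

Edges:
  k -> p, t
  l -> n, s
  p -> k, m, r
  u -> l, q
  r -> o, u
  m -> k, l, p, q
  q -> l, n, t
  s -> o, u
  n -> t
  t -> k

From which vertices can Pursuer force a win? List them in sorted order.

A0 = {o}
A1: add {r} — r (Pursuer) has r→o.
A2 = A1; e.g. k (Pursuer) has no edge into A1. Fixed point.
Pursuer's winning region = {o, r}.

o, r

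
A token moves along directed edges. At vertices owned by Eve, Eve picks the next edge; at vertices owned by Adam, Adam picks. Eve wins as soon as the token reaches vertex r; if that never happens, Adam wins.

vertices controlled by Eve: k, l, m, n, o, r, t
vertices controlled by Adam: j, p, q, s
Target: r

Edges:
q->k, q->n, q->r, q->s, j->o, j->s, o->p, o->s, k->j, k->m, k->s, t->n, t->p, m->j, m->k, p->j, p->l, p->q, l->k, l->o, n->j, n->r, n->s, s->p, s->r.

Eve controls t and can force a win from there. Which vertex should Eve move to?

A0 = {r}
A1: add {n} — n (Eve) has n→r.
A2: add {t} — t (Eve) has t→n.
A3 = A2; e.g. j (Adam) can still go to o. Fixed point.
From t, successor n is in the attractor (rank 1); the other successor p is not.

n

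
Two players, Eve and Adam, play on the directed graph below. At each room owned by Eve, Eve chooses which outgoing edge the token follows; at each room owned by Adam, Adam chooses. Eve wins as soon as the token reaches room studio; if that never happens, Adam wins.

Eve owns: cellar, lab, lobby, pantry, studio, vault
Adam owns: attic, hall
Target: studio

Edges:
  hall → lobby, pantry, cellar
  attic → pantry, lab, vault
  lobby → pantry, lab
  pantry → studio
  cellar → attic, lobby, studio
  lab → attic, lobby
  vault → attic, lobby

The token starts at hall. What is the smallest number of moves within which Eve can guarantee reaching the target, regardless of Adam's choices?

3

A0 = {studio}
A1: add {cellar, pantry} — pantry (Eve) has pantry→studio; cellar (Eve) has cellar→studio.
A2: add {lobby} — lobby (Eve) has lobby→pantry.
A3: add {hall, lab, vault} — hall (Adam): all of {lobby, pantry, cellar} already in; lab (Eve) has lab→lobby; vault (Eve) has vault→lobby.
hall enters the attractor at level 3, so Eve can force the target in 3 moves from there.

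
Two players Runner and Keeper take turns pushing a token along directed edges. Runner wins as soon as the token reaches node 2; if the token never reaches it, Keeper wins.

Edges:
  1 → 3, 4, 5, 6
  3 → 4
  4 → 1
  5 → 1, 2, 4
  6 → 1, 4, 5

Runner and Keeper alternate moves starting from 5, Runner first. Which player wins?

Track states (vertex, player-to-move).
A0 = {(2,Runner), (2,Keeper)}
A1: add {(5,Runner)}.
(5,Runner) ∈ A1 ⇒ Runner forces the target.

Runner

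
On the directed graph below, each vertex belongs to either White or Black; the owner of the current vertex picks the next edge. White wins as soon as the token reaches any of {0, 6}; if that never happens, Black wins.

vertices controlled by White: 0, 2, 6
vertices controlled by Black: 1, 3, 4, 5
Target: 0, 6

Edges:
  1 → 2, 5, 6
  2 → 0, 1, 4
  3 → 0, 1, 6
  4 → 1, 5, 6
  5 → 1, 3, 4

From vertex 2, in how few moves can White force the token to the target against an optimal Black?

1

A0 = {0, 6}
A1: add {2} — 2 (White) has 2→0.
A2 = A1; e.g. 1 (Black) can still go to 5. Fixed point.
2 enters the attractor at level 1, so White can force the target in 1 move from there.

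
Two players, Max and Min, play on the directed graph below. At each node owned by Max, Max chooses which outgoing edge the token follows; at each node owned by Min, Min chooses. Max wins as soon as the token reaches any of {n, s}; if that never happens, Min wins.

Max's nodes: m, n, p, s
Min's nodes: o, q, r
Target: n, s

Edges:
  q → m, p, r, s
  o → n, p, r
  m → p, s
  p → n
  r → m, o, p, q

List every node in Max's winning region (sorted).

A0 = {n, s}
A1: add {m, p} — m (Max) has m→s; p (Max) has p→n.
A2 = A1; e.g. o (Min) can still go to r. Fixed point.
Max's winning region = {m, n, p, s}.

m, n, p, s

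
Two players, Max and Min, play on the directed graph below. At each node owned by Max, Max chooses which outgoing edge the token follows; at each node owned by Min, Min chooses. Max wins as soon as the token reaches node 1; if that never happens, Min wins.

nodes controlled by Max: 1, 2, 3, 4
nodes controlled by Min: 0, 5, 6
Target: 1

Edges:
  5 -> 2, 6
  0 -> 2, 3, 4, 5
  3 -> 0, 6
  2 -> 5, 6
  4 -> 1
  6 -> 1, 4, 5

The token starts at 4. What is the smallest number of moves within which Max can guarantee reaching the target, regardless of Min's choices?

A0 = {1}
A1: add {4} — 4 (Max) has 4→1.
A2 = A1; e.g. 0 (Min) can still go to 2. Fixed point.
4 enters the attractor at level 1, so Max can force the target in 1 move from there.

1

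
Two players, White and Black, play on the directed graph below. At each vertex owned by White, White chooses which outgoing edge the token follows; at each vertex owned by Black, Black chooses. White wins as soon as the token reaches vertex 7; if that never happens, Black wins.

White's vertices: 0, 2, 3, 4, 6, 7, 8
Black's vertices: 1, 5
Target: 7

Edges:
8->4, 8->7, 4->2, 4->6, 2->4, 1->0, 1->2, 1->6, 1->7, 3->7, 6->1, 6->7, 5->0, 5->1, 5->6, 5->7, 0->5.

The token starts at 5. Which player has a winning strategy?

A0 = {7}
A1: add {3, 6, 8} — 3 (White) has 3→7; 6 (White) has 6→7; 8 (White) has 8→7.
A2: add {4} — 4 (White) has 4→6.
A3: add {2} — 2 (White) has 2→4.
A4 = A3; e.g. 0 (White) has no edge into A3. Fixed point.
5 never enters the attractor, so Black can avoid the target forever.

Black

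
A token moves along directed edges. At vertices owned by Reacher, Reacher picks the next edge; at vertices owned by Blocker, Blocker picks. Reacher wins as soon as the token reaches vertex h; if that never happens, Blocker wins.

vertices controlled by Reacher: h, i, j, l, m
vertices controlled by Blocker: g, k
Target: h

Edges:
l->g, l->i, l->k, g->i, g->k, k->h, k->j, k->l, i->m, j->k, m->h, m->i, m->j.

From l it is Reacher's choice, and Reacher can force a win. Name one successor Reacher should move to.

i

A0 = {h}
A1: add {m} — m (Reacher) has m→h.
A2: add {i} — i (Reacher) has i→m.
A3: add {l} — l (Reacher) has l→i.
A4 = A3; e.g. g (Blocker) can still go to k. Fixed point.
From l, successor i is in the attractor (rank 2); the other successors g, k are not.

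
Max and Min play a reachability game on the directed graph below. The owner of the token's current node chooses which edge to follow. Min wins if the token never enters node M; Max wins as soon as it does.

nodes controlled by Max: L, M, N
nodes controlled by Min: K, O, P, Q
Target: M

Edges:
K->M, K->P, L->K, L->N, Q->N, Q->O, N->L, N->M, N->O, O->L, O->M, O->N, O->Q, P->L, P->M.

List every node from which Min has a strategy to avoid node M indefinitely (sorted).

O, Q

A0 = {M}
A1: add {N} — N (Max) has N→M.
A2: add {L} — L (Max) has L→N.
A3: add {P} — P (Min): all of {L, M} already in.
A4: add {K} — K (Min): all of {M, P} already in.
A5 = A4; e.g. O (Min) can still go to Q. Fixed point.
Max's attractor = {K, L, M, N, P}; Min avoids the target exactly from the complement.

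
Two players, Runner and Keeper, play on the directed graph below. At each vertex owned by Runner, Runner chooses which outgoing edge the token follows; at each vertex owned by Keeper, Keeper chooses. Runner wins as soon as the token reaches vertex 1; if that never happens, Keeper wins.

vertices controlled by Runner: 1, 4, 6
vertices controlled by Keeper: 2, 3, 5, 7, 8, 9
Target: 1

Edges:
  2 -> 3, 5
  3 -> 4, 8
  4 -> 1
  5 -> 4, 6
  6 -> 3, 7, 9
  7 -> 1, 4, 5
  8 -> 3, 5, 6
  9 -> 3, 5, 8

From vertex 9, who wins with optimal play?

A0 = {1}
A1: add {4} — 4 (Runner) has 4→1.
A2 = A1; e.g. 2 (Keeper) can still go to 3. Fixed point.
9 never enters the attractor, so Keeper can avoid the target forever.

Keeper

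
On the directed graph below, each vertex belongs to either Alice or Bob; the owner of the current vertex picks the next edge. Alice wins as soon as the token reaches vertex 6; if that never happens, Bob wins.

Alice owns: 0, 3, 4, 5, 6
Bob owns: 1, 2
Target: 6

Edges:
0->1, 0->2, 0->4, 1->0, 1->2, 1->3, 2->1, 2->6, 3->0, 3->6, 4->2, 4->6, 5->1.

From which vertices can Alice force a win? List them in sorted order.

0, 3, 4, 6

A0 = {6}
A1: add {3, 4} — 3 (Alice) has 3→6; 4 (Alice) has 4→6.
A2: add {0} — 0 (Alice) has 0→4.
A3 = A2; e.g. 1 (Bob) can still go to 2. Fixed point.
Alice's winning region = {0, 3, 4, 6}.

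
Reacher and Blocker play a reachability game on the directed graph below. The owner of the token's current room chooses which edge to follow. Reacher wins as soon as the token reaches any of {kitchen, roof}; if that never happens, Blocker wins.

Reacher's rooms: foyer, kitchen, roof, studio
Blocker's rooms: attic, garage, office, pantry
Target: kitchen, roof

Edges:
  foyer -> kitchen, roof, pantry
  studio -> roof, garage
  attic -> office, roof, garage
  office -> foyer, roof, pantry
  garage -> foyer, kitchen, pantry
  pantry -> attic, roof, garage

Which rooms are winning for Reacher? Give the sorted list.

foyer, kitchen, roof, studio

A0 = {kitchen, roof}
A1: add {foyer, studio} — foyer (Reacher) has foyer→kitchen; studio (Reacher) has studio→roof.
A2 = A1; e.g. attic (Blocker) can still go to office. Fixed point.
Reacher's winning region = {foyer, kitchen, roof, studio}.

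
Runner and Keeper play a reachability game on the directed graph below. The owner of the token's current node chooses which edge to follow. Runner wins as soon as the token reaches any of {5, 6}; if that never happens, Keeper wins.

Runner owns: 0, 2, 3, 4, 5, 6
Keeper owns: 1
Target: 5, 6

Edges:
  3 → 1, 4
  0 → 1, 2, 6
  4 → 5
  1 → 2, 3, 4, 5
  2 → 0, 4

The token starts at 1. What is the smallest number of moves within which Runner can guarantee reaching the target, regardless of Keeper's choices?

3

A0 = {5, 6}
A1: add {0, 4} — 0 (Runner) has 0→6; 4 (Runner) has 4→5.
A2: add {2, 3} — 2 (Runner) has 2→0; 3 (Runner) has 3→4.
A3: add {1} — 1 (Keeper): all of {2, 3, 4, 5} already in.
A3 = all vertices. Fixed point.
1 enters the attractor at level 3, so Runner can force the target in 3 moves from there.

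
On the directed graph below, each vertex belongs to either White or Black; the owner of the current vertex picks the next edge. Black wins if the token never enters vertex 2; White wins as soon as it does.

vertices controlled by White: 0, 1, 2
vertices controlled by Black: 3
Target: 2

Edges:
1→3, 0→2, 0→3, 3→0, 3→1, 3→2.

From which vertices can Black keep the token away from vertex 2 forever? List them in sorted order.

A0 = {2}
A1: add {0} — 0 (White) has 0→2.
A2 = A1; e.g. 1 (White) has no edge into A1. Fixed point.
White's attractor = {0, 2}; Black avoids the target exactly from the complement.

1, 3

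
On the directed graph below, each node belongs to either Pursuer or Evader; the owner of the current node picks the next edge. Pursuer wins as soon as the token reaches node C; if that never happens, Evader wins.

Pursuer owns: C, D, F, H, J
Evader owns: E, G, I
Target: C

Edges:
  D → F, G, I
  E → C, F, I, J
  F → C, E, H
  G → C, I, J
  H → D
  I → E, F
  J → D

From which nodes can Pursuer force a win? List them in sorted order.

A0 = {C}
A1: add {F} — F (Pursuer) has F→C.
A2: add {D} — D (Pursuer) has D→F.
A3: add {H, J} — H (Pursuer) has H→D; J (Pursuer) has J→D.
A4 = A3; e.g. E (Evader) can still go to I. Fixed point.
Pursuer's winning region = {C, D, F, H, J}.

C, D, F, H, J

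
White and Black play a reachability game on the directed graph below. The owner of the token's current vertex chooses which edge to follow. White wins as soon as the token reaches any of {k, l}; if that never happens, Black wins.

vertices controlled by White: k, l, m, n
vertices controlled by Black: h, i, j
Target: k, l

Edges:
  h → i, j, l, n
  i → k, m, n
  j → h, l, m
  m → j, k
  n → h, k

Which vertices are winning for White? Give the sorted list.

A0 = {k, l}
A1: add {m, n} — m (White) has m→k; n (White) has n→k.
A2: add {i} — i (Black): all of {k, m, n} already in.
A3 = A2; e.g. h (Black) can still go to j. Fixed point.
White's winning region = {i, k, l, m, n}.

i, k, l, m, n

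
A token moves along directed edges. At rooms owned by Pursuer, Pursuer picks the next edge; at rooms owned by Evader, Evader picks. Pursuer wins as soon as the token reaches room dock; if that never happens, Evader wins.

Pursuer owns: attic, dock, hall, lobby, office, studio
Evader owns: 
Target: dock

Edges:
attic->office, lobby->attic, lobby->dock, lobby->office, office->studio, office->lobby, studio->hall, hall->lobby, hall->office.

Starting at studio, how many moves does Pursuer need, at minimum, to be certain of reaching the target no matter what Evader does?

3

A0 = {dock}
A1: add {lobby} — lobby (Pursuer) has lobby→dock.
A2: add {hall, office} — hall (Pursuer) has hall→lobby; office (Pursuer) has office→lobby.
A3: add {attic, studio} — studio (Pursuer) has studio→hall; attic (Pursuer) has attic→office.
A3 = all vertices. Fixed point.
studio enters the attractor at level 3, so Pursuer can force the target in 3 moves from there.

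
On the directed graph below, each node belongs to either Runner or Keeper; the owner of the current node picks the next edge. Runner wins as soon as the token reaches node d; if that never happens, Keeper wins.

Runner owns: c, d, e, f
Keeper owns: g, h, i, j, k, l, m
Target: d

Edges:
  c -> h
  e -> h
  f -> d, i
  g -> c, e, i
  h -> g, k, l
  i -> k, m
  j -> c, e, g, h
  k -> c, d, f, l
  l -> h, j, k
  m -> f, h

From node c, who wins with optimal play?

A0 = {d}
A1: add {f} — f (Runner) has f→d.
A2 = A1; e.g. c (Runner) has no edge into A1. Fixed point.
c never enters the attractor, so Keeper can avoid the target forever.

Keeper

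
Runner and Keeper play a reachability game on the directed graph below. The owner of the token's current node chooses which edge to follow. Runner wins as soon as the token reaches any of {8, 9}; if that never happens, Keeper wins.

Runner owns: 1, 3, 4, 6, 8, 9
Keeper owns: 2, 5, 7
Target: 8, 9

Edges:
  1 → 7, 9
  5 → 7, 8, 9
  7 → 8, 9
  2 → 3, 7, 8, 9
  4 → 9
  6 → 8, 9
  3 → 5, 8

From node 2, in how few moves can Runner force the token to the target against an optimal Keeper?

2

A0 = {8, 9}
A1: add {1, 3, 4, 6, 7} — 1 (Runner) has 1→9; 3 (Runner) has 3→8; 4 (Runner) has 4→9; 6 (Runner) has 6→8; 7 (Keeper): all of {8, 9} already in.
A2: add {2, 5} — 2 (Keeper): all of {3, 7, 8, 9} already in; 5 (Keeper): all of {7, 8, 9} already in.
A2 = all vertices. Fixed point.
2 enters the attractor at level 2, so Runner can force the target in 2 moves from there.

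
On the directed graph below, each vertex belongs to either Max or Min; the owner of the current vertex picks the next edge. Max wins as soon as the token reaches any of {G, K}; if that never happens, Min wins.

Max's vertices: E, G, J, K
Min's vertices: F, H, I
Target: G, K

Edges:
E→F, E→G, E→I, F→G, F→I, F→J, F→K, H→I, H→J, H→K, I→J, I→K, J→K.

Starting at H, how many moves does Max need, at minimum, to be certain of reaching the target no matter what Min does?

A0 = {G, K}
A1: add {E, J} — E (Max) has E→G; J (Max) has J→K.
A2: add {I} — I (Min): all of {J, K} already in.
A3: add {F, H} — F (Min): all of {G, I, J, K} already in; H (Min): all of {I, J, K} already in.
A3 = all vertices. Fixed point.
H enters the attractor at level 3, so Max can force the target in 3 moves from there.

3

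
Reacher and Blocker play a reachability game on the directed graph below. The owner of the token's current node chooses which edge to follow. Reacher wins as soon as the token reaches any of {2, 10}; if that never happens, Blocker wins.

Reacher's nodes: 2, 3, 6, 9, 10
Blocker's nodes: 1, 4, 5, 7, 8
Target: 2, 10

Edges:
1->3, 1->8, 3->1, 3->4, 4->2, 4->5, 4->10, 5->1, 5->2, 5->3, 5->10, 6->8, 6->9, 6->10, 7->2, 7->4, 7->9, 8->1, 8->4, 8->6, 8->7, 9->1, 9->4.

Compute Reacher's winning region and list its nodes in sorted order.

2, 6, 10

A0 = {2, 10}
A1: add {6} — 6 (Reacher) has 6→10.
A2 = A1; e.g. 1 (Blocker) can still go to 3. Fixed point.
Reacher's winning region = {2, 6, 10}.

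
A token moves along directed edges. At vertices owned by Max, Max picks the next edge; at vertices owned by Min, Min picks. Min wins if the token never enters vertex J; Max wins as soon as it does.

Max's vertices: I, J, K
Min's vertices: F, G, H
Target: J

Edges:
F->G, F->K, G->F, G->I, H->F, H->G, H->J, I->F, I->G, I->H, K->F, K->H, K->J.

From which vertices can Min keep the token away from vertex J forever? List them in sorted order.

A0 = {J}
A1: add {K} — K (Max) has K→J.
A2 = A1; e.g. F (Min) can still go to G. Fixed point.
Max's attractor = {J, K}; Min avoids the target exactly from the complement.

F, G, H, I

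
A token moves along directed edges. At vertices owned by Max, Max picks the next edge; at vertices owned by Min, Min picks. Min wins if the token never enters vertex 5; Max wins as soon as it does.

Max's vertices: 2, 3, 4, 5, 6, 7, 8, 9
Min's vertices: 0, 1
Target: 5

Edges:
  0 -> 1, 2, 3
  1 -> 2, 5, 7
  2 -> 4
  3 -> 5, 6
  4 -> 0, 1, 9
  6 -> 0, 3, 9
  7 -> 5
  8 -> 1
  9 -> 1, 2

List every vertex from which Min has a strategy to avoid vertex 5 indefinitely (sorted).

0, 1, 2, 4, 8, 9

A0 = {5}
A1: add {3, 7} — 3 (Max) has 3→5; 7 (Max) has 7→5.
A2: add {6} — 6 (Max) has 6→3.
A3 = A2; e.g. 0 (Min) can still go to 1. Fixed point.
Max's attractor = {3, 5, 6, 7}; Min avoids the target exactly from the complement.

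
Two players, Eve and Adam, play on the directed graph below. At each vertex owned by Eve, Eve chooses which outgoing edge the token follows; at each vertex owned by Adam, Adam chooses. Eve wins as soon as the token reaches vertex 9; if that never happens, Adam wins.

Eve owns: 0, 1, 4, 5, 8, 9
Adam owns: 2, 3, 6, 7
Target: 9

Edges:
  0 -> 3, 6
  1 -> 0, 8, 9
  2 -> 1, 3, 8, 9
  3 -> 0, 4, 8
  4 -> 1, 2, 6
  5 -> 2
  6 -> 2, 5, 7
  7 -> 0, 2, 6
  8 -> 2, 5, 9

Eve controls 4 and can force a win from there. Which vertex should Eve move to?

1

A0 = {9}
A1: add {1, 8} — 1 (Eve) has 1→9; 8 (Eve) has 8→9.
A2: add {4} — 4 (Eve) has 4→1.
A3 = A2; e.g. 0 (Eve) has no edge into A2. Fixed point.
From 4, successor 1 is in the attractor (rank 1); the other successors 2, 6 are not.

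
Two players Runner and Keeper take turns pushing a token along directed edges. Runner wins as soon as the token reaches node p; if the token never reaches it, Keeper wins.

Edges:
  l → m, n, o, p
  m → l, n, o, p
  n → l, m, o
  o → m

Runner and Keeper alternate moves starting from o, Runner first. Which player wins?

Track states (vertex, player-to-move).
A0 = {(p,Runner), (p,Keeper)}
A1: add {(l,Runner), (m,Runner)}.
A2: add {(o,Keeper)}.
A3: add {(n,Runner)}.
A4 = A3; e.g. (l,Keeper) stays out. (o,Runner) never enters ⇒ Keeper avoids the target.

Keeper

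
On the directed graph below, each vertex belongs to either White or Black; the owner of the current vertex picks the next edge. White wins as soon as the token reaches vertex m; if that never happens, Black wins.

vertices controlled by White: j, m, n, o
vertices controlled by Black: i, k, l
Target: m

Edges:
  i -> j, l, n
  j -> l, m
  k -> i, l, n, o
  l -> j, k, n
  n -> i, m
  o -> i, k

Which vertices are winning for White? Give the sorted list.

A0 = {m}
A1: add {j, n} — j (White) has j→m; n (White) has n→m.
A2 = A1; e.g. i (Black) can still go to l. Fixed point.
White's winning region = {j, m, n}.

j, m, n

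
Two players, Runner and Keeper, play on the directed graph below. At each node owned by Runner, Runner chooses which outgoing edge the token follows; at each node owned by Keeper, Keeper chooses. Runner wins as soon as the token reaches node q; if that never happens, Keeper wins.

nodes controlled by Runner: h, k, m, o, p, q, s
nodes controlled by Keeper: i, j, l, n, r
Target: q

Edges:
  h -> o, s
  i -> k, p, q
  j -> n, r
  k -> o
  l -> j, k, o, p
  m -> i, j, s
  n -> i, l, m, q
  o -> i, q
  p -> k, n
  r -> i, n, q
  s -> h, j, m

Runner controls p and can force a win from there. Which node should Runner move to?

A0 = {q}
A1: add {o} — o (Runner) has o→q.
A2: add {h, k} — h (Runner) has h→o; k (Runner) has k→o.
A3: add {p, s} — p (Runner) has p→k; s (Runner) has s→h.
A4: add {i, m} — i (Keeper): all of {k, p, q} already in; m (Runner) has m→s.
A5 = A4; e.g. j (Keeper) can still go to n. Fixed point.
From p, successor k is in the attractor (rank 2); the other successor n is not.

k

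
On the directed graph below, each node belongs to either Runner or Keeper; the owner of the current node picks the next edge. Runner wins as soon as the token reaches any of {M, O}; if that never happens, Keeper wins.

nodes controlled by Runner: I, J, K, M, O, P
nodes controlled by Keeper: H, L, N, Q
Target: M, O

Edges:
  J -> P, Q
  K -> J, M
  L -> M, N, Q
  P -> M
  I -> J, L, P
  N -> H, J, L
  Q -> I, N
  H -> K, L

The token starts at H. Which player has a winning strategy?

A0 = {M, O}
A1: add {K, P} — K (Runner) has K→M; P (Runner) has P→M.
A2: add {I, J} — I (Runner) has I→P; J (Runner) has J→P.
A3 = A2; e.g. H (Keeper) can still go to L. Fixed point.
H never enters the attractor, so Keeper can avoid the target forever.

Keeper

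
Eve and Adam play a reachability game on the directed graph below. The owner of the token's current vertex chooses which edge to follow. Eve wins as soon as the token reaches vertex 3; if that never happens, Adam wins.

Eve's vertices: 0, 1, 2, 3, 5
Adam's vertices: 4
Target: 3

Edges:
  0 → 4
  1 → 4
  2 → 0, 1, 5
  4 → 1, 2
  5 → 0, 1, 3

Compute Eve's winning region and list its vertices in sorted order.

2, 3, 5

A0 = {3}
A1: add {5} — 5 (Eve) has 5→3.
A2: add {2} — 2 (Eve) has 2→5.
A3 = A2; e.g. 0 (Eve) has no edge into A2. Fixed point.
Eve's winning region = {2, 3, 5}.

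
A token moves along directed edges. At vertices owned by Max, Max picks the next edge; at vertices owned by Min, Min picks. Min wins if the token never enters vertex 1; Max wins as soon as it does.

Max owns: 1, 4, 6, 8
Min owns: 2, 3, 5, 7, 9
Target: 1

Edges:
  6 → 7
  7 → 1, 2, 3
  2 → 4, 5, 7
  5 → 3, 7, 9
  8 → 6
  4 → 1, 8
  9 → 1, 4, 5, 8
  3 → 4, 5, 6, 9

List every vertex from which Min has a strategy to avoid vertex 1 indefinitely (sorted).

A0 = {1}
A1: add {4} — 4 (Max) has 4→1.
A2 = A1; e.g. 2 (Min) can still go to 5. Fixed point.
Max's attractor = {1, 4}; Min avoids the target exactly from the complement.

2, 3, 5, 6, 7, 8, 9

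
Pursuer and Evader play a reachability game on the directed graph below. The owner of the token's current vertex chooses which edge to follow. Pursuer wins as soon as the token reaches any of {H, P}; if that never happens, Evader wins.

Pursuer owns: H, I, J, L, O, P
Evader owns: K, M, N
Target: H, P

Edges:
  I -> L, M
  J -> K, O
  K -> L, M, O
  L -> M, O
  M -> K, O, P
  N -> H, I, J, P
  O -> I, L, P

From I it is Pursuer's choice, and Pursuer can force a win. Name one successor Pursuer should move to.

A0 = {H, P}
A1: add {O} — O (Pursuer) has O→P.
A2: add {J, L} — J (Pursuer) has J→O; L (Pursuer) has L→O.
A3: add {I} — I (Pursuer) has I→L.
A4: add {N} — N (Evader): all of {H, I, J, P} already in.
A5 = A4; e.g. K (Evader) can still go to M. Fixed point.
From I, successor L is in the attractor (rank 2); the other successor M is not.

L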